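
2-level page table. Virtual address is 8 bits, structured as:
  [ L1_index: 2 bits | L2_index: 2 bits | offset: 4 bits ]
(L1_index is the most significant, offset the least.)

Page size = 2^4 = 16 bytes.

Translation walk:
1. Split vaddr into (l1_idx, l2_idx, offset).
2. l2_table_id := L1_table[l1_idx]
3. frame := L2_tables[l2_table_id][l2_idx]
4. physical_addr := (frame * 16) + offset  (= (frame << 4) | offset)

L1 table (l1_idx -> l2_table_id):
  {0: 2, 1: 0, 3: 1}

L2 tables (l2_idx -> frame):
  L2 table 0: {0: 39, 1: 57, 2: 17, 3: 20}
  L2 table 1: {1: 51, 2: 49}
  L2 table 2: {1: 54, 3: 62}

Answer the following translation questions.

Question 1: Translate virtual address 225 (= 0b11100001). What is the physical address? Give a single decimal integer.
vaddr = 225 = 0b11100001
Split: l1_idx=3, l2_idx=2, offset=1
L1[3] = 1
L2[1][2] = 49
paddr = 49 * 16 + 1 = 785

Answer: 785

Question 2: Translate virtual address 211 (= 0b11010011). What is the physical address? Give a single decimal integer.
vaddr = 211 = 0b11010011
Split: l1_idx=3, l2_idx=1, offset=3
L1[3] = 1
L2[1][1] = 51
paddr = 51 * 16 + 3 = 819

Answer: 819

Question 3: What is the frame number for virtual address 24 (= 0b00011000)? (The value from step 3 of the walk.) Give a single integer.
Answer: 54

Derivation:
vaddr = 24: l1_idx=0, l2_idx=1
L1[0] = 2; L2[2][1] = 54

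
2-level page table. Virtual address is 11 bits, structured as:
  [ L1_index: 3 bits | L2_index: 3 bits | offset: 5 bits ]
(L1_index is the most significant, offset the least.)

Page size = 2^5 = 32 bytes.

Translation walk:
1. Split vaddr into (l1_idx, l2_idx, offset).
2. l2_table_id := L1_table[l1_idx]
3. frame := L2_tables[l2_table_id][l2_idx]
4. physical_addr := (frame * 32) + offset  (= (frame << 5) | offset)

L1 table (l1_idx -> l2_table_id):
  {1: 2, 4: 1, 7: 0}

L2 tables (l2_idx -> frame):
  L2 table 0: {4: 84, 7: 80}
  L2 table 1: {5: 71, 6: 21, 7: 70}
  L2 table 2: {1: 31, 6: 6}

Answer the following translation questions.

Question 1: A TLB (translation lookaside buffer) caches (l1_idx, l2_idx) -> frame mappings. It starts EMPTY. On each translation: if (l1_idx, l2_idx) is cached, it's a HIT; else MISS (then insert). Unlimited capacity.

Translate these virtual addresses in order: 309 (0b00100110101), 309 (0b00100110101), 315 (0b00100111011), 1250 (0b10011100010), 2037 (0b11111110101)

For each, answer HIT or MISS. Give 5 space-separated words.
vaddr=309: (1,1) not in TLB -> MISS, insert
vaddr=309: (1,1) in TLB -> HIT
vaddr=315: (1,1) in TLB -> HIT
vaddr=1250: (4,7) not in TLB -> MISS, insert
vaddr=2037: (7,7) not in TLB -> MISS, insert

Answer: MISS HIT HIT MISS MISS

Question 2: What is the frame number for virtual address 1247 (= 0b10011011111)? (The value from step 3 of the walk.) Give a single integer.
Answer: 21

Derivation:
vaddr = 1247: l1_idx=4, l2_idx=6
L1[4] = 1; L2[1][6] = 21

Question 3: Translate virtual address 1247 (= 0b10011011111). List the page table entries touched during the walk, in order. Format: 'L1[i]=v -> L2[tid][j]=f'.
Answer: L1[4]=1 -> L2[1][6]=21

Derivation:
vaddr = 1247 = 0b10011011111
Split: l1_idx=4, l2_idx=6, offset=31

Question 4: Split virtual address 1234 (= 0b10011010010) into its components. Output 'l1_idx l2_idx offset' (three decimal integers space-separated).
vaddr = 1234 = 0b10011010010
  top 3 bits -> l1_idx = 4
  next 3 bits -> l2_idx = 6
  bottom 5 bits -> offset = 18

Answer: 4 6 18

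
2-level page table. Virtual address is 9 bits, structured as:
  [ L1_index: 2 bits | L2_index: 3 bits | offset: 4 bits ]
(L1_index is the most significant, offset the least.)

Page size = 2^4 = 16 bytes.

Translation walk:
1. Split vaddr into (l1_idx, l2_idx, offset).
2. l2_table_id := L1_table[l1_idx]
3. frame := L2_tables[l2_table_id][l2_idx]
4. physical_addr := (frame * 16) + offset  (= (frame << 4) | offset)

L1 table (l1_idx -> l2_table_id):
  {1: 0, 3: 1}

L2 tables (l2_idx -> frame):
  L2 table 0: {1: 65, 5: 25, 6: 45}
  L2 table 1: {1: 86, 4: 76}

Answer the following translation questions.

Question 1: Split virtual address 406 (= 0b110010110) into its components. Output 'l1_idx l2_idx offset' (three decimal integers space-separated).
Answer: 3 1 6

Derivation:
vaddr = 406 = 0b110010110
  top 2 bits -> l1_idx = 3
  next 3 bits -> l2_idx = 1
  bottom 4 bits -> offset = 6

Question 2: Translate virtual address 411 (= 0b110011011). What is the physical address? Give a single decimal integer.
Answer: 1387

Derivation:
vaddr = 411 = 0b110011011
Split: l1_idx=3, l2_idx=1, offset=11
L1[3] = 1
L2[1][1] = 86
paddr = 86 * 16 + 11 = 1387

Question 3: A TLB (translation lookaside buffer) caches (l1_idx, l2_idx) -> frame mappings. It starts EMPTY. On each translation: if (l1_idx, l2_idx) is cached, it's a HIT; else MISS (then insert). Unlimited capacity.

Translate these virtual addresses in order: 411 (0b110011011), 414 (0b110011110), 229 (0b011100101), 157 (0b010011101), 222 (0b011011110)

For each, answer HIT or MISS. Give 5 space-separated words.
vaddr=411: (3,1) not in TLB -> MISS, insert
vaddr=414: (3,1) in TLB -> HIT
vaddr=229: (1,6) not in TLB -> MISS, insert
vaddr=157: (1,1) not in TLB -> MISS, insert
vaddr=222: (1,5) not in TLB -> MISS, insert

Answer: MISS HIT MISS MISS MISS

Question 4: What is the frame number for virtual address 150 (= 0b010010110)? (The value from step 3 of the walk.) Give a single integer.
vaddr = 150: l1_idx=1, l2_idx=1
L1[1] = 0; L2[0][1] = 65

Answer: 65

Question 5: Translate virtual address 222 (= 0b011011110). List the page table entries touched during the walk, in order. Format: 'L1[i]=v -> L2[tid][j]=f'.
vaddr = 222 = 0b011011110
Split: l1_idx=1, l2_idx=5, offset=14

Answer: L1[1]=0 -> L2[0][5]=25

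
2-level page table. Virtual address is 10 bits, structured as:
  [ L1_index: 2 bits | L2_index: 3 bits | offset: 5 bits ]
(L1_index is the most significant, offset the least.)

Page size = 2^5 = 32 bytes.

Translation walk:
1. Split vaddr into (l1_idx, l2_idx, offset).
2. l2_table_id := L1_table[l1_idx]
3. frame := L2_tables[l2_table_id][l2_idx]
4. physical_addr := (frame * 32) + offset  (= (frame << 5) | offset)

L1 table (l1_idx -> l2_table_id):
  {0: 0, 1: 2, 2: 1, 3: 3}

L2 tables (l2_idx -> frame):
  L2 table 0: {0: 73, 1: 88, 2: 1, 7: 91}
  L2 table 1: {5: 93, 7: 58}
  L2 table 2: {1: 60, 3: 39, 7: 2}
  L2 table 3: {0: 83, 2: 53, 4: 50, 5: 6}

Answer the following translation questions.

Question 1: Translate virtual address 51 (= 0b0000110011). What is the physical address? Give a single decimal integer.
vaddr = 51 = 0b0000110011
Split: l1_idx=0, l2_idx=1, offset=19
L1[0] = 0
L2[0][1] = 88
paddr = 88 * 32 + 19 = 2835

Answer: 2835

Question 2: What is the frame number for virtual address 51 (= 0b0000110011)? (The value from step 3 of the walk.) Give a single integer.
Answer: 88

Derivation:
vaddr = 51: l1_idx=0, l2_idx=1
L1[0] = 0; L2[0][1] = 88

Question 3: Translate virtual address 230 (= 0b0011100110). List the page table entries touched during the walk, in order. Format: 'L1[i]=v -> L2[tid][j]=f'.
vaddr = 230 = 0b0011100110
Split: l1_idx=0, l2_idx=7, offset=6

Answer: L1[0]=0 -> L2[0][7]=91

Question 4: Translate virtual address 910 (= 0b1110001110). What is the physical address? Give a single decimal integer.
vaddr = 910 = 0b1110001110
Split: l1_idx=3, l2_idx=4, offset=14
L1[3] = 3
L2[3][4] = 50
paddr = 50 * 32 + 14 = 1614

Answer: 1614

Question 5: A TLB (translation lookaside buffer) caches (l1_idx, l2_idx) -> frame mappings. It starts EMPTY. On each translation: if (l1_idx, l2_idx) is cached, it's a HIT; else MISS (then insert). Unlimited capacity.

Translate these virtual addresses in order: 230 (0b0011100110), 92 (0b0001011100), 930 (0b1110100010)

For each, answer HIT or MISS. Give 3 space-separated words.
vaddr=230: (0,7) not in TLB -> MISS, insert
vaddr=92: (0,2) not in TLB -> MISS, insert
vaddr=930: (3,5) not in TLB -> MISS, insert

Answer: MISS MISS MISS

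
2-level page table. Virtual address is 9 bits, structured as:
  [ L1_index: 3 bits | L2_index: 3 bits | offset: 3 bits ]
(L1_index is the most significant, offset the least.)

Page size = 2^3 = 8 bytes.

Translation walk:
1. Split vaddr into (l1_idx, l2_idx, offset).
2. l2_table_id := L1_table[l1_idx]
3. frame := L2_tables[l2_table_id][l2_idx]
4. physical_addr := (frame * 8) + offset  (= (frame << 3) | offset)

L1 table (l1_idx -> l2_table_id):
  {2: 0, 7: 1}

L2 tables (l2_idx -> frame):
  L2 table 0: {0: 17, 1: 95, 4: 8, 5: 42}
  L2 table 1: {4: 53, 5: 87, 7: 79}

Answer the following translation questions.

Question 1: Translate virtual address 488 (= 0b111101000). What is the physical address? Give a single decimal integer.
Answer: 696

Derivation:
vaddr = 488 = 0b111101000
Split: l1_idx=7, l2_idx=5, offset=0
L1[7] = 1
L2[1][5] = 87
paddr = 87 * 8 + 0 = 696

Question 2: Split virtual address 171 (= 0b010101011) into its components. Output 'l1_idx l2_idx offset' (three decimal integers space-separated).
Answer: 2 5 3

Derivation:
vaddr = 171 = 0b010101011
  top 3 bits -> l1_idx = 2
  next 3 bits -> l2_idx = 5
  bottom 3 bits -> offset = 3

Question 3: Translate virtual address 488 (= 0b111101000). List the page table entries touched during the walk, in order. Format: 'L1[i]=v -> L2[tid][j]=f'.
vaddr = 488 = 0b111101000
Split: l1_idx=7, l2_idx=5, offset=0

Answer: L1[7]=1 -> L2[1][5]=87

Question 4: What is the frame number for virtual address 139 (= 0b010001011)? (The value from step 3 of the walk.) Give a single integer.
vaddr = 139: l1_idx=2, l2_idx=1
L1[2] = 0; L2[0][1] = 95

Answer: 95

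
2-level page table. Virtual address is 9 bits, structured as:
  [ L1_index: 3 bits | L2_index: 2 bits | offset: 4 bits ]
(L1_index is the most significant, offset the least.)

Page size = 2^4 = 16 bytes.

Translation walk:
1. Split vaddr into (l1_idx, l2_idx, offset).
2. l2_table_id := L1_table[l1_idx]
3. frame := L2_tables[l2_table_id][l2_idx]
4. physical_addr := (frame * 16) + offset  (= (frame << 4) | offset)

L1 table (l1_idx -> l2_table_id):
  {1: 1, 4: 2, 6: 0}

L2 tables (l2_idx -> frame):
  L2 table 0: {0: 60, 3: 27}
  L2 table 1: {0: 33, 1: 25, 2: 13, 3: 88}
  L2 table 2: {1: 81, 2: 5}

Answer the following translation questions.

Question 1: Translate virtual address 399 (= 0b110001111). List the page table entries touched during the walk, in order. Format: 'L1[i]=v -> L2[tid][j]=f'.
vaddr = 399 = 0b110001111
Split: l1_idx=6, l2_idx=0, offset=15

Answer: L1[6]=0 -> L2[0][0]=60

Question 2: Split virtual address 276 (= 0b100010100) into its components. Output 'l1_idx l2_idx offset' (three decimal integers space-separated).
Answer: 4 1 4

Derivation:
vaddr = 276 = 0b100010100
  top 3 bits -> l1_idx = 4
  next 2 bits -> l2_idx = 1
  bottom 4 bits -> offset = 4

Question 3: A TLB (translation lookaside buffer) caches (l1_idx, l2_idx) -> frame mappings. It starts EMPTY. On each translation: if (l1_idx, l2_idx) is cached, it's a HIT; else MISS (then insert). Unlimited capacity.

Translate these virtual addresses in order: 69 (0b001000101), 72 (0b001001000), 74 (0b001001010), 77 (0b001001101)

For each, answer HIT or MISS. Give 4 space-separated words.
Answer: MISS HIT HIT HIT

Derivation:
vaddr=69: (1,0) not in TLB -> MISS, insert
vaddr=72: (1,0) in TLB -> HIT
vaddr=74: (1,0) in TLB -> HIT
vaddr=77: (1,0) in TLB -> HIT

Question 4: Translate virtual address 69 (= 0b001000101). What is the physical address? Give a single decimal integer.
Answer: 533

Derivation:
vaddr = 69 = 0b001000101
Split: l1_idx=1, l2_idx=0, offset=5
L1[1] = 1
L2[1][0] = 33
paddr = 33 * 16 + 5 = 533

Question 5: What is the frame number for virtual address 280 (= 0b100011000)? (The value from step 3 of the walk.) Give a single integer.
Answer: 81

Derivation:
vaddr = 280: l1_idx=4, l2_idx=1
L1[4] = 2; L2[2][1] = 81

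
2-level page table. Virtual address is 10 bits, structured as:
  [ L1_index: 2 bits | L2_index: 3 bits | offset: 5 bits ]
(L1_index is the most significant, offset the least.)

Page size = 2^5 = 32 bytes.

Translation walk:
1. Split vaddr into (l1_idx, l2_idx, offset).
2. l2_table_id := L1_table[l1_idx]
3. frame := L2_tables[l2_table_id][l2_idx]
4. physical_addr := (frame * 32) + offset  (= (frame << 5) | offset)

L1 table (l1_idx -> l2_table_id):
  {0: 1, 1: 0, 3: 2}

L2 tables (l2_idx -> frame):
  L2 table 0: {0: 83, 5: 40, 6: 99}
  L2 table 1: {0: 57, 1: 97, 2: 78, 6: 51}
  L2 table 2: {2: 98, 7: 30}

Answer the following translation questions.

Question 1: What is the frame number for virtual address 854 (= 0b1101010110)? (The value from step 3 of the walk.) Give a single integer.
vaddr = 854: l1_idx=3, l2_idx=2
L1[3] = 2; L2[2][2] = 98

Answer: 98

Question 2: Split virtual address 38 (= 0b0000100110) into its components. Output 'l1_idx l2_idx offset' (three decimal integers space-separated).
Answer: 0 1 6

Derivation:
vaddr = 38 = 0b0000100110
  top 2 bits -> l1_idx = 0
  next 3 bits -> l2_idx = 1
  bottom 5 bits -> offset = 6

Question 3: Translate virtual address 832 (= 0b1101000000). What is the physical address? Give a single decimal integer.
vaddr = 832 = 0b1101000000
Split: l1_idx=3, l2_idx=2, offset=0
L1[3] = 2
L2[2][2] = 98
paddr = 98 * 32 + 0 = 3136

Answer: 3136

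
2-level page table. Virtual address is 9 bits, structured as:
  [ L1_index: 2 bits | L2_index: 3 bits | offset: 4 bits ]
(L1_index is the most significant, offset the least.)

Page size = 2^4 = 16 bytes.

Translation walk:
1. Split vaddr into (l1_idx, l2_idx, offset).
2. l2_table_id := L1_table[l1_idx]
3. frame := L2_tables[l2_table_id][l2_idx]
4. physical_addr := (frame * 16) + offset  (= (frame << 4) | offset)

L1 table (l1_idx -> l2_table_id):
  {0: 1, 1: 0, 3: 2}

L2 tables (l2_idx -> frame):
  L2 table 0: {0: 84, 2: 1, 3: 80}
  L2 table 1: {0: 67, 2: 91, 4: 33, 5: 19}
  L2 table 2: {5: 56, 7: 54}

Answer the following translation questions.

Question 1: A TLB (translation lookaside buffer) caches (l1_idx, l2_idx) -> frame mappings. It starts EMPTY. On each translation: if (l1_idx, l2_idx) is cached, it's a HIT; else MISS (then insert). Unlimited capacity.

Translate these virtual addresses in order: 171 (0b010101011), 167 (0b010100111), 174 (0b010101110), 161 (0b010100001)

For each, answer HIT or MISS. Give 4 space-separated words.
Answer: MISS HIT HIT HIT

Derivation:
vaddr=171: (1,2) not in TLB -> MISS, insert
vaddr=167: (1,2) in TLB -> HIT
vaddr=174: (1,2) in TLB -> HIT
vaddr=161: (1,2) in TLB -> HIT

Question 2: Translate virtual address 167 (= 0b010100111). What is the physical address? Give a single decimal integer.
Answer: 23

Derivation:
vaddr = 167 = 0b010100111
Split: l1_idx=1, l2_idx=2, offset=7
L1[1] = 0
L2[0][2] = 1
paddr = 1 * 16 + 7 = 23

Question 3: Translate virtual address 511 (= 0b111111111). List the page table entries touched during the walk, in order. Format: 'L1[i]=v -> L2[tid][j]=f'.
Answer: L1[3]=2 -> L2[2][7]=54

Derivation:
vaddr = 511 = 0b111111111
Split: l1_idx=3, l2_idx=7, offset=15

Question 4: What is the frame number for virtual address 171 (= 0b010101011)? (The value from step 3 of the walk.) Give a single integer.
vaddr = 171: l1_idx=1, l2_idx=2
L1[1] = 0; L2[0][2] = 1

Answer: 1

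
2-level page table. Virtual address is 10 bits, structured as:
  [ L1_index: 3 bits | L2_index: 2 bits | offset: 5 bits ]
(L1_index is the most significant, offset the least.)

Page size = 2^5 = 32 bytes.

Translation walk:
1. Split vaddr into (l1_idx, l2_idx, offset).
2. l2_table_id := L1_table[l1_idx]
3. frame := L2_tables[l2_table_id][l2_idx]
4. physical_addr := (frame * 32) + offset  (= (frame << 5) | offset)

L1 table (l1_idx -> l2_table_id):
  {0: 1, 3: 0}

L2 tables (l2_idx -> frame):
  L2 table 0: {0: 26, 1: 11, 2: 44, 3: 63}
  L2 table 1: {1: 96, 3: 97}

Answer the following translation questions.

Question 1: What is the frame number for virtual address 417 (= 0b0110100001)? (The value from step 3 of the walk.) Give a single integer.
Answer: 11

Derivation:
vaddr = 417: l1_idx=3, l2_idx=1
L1[3] = 0; L2[0][1] = 11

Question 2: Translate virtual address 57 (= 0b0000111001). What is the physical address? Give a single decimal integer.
Answer: 3097

Derivation:
vaddr = 57 = 0b0000111001
Split: l1_idx=0, l2_idx=1, offset=25
L1[0] = 1
L2[1][1] = 96
paddr = 96 * 32 + 25 = 3097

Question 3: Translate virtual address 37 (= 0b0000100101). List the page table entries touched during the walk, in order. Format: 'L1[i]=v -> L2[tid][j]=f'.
vaddr = 37 = 0b0000100101
Split: l1_idx=0, l2_idx=1, offset=5

Answer: L1[0]=1 -> L2[1][1]=96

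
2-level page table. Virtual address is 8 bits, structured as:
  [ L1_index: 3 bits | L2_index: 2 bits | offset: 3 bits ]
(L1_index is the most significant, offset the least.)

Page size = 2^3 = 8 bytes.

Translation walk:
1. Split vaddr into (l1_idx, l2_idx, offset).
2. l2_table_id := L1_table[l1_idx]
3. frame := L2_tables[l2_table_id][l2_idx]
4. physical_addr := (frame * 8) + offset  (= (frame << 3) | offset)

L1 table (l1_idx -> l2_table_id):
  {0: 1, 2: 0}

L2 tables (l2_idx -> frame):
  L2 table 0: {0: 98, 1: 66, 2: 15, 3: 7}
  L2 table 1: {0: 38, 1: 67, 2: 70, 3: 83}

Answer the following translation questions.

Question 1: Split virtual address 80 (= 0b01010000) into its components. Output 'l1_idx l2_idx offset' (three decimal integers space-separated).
Answer: 2 2 0

Derivation:
vaddr = 80 = 0b01010000
  top 3 bits -> l1_idx = 2
  next 2 bits -> l2_idx = 2
  bottom 3 bits -> offset = 0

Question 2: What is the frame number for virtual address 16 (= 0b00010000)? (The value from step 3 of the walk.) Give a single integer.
Answer: 70

Derivation:
vaddr = 16: l1_idx=0, l2_idx=2
L1[0] = 1; L2[1][2] = 70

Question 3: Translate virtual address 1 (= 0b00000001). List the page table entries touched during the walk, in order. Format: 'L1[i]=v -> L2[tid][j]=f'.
Answer: L1[0]=1 -> L2[1][0]=38

Derivation:
vaddr = 1 = 0b00000001
Split: l1_idx=0, l2_idx=0, offset=1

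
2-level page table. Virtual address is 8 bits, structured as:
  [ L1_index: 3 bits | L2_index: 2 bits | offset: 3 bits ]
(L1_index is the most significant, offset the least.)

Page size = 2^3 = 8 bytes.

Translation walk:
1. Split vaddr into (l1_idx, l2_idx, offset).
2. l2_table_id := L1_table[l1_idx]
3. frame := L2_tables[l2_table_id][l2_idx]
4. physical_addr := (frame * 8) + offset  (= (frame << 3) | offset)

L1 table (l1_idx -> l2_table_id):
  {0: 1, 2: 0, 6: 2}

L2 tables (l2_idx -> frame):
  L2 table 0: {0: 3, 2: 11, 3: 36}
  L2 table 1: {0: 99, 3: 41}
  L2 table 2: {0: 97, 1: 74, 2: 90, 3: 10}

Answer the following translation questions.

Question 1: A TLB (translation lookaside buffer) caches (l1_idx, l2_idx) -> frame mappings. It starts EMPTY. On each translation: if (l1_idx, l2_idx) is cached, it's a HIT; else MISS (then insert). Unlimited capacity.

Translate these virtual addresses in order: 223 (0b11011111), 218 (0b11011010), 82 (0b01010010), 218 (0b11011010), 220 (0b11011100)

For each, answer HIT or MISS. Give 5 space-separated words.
Answer: MISS HIT MISS HIT HIT

Derivation:
vaddr=223: (6,3) not in TLB -> MISS, insert
vaddr=218: (6,3) in TLB -> HIT
vaddr=82: (2,2) not in TLB -> MISS, insert
vaddr=218: (6,3) in TLB -> HIT
vaddr=220: (6,3) in TLB -> HIT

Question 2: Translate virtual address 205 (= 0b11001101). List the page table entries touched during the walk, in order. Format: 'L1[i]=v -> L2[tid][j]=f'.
Answer: L1[6]=2 -> L2[2][1]=74

Derivation:
vaddr = 205 = 0b11001101
Split: l1_idx=6, l2_idx=1, offset=5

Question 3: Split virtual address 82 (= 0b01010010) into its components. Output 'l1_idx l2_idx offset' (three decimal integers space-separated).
Answer: 2 2 2

Derivation:
vaddr = 82 = 0b01010010
  top 3 bits -> l1_idx = 2
  next 2 bits -> l2_idx = 2
  bottom 3 bits -> offset = 2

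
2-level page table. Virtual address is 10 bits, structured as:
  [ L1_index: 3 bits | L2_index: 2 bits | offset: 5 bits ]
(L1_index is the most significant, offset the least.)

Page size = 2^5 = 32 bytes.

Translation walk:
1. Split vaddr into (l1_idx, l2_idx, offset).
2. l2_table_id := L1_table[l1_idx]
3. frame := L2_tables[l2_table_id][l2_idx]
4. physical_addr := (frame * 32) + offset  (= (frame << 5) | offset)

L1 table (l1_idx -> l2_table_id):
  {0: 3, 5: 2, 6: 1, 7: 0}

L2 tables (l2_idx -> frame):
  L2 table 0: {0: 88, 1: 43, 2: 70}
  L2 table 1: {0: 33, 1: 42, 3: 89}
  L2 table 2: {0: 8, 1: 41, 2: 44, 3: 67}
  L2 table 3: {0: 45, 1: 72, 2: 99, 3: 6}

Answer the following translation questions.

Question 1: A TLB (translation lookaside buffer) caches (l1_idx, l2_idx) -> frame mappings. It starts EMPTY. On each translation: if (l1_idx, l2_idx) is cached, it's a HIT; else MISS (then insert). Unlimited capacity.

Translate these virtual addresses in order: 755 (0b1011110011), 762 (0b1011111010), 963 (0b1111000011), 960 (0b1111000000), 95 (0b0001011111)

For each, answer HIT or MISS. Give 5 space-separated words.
Answer: MISS HIT MISS HIT MISS

Derivation:
vaddr=755: (5,3) not in TLB -> MISS, insert
vaddr=762: (5,3) in TLB -> HIT
vaddr=963: (7,2) not in TLB -> MISS, insert
vaddr=960: (7,2) in TLB -> HIT
vaddr=95: (0,2) not in TLB -> MISS, insert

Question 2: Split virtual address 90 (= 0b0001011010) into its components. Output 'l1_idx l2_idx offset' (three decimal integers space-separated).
Answer: 0 2 26

Derivation:
vaddr = 90 = 0b0001011010
  top 3 bits -> l1_idx = 0
  next 2 bits -> l2_idx = 2
  bottom 5 bits -> offset = 26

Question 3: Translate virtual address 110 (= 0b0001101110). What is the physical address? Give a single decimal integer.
vaddr = 110 = 0b0001101110
Split: l1_idx=0, l2_idx=3, offset=14
L1[0] = 3
L2[3][3] = 6
paddr = 6 * 32 + 14 = 206

Answer: 206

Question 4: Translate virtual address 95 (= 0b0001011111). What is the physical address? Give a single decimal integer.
vaddr = 95 = 0b0001011111
Split: l1_idx=0, l2_idx=2, offset=31
L1[0] = 3
L2[3][2] = 99
paddr = 99 * 32 + 31 = 3199

Answer: 3199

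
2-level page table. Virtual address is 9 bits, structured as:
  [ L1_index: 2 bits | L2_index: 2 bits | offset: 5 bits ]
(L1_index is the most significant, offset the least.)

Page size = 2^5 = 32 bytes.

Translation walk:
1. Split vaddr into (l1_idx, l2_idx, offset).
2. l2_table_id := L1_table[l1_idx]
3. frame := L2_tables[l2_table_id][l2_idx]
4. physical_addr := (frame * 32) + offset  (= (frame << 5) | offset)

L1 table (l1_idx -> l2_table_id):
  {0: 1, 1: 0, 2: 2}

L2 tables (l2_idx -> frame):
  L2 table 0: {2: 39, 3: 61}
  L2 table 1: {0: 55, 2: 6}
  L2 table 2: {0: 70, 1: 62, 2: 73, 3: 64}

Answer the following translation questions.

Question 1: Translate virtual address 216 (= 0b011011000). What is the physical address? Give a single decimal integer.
Answer: 1272

Derivation:
vaddr = 216 = 0b011011000
Split: l1_idx=1, l2_idx=2, offset=24
L1[1] = 0
L2[0][2] = 39
paddr = 39 * 32 + 24 = 1272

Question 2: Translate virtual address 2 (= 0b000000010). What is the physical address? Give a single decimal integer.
Answer: 1762

Derivation:
vaddr = 2 = 0b000000010
Split: l1_idx=0, l2_idx=0, offset=2
L1[0] = 1
L2[1][0] = 55
paddr = 55 * 32 + 2 = 1762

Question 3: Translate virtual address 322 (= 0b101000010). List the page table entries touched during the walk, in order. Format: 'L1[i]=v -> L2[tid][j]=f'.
vaddr = 322 = 0b101000010
Split: l1_idx=2, l2_idx=2, offset=2

Answer: L1[2]=2 -> L2[2][2]=73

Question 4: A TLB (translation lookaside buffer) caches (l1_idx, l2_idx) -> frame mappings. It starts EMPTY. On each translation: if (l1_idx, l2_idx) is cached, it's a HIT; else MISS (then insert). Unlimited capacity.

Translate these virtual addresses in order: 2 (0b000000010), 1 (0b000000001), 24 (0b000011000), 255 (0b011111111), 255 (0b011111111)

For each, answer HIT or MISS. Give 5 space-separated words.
Answer: MISS HIT HIT MISS HIT

Derivation:
vaddr=2: (0,0) not in TLB -> MISS, insert
vaddr=1: (0,0) in TLB -> HIT
vaddr=24: (0,0) in TLB -> HIT
vaddr=255: (1,3) not in TLB -> MISS, insert
vaddr=255: (1,3) in TLB -> HIT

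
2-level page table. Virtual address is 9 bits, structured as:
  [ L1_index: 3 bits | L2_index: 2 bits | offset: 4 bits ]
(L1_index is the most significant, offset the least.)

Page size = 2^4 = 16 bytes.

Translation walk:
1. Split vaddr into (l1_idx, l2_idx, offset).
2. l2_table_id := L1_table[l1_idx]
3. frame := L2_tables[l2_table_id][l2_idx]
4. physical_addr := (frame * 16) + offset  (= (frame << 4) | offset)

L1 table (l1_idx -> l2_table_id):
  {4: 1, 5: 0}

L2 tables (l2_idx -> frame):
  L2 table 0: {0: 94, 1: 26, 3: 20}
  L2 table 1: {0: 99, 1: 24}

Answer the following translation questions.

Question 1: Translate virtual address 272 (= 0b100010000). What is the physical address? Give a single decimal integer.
Answer: 384

Derivation:
vaddr = 272 = 0b100010000
Split: l1_idx=4, l2_idx=1, offset=0
L1[4] = 1
L2[1][1] = 24
paddr = 24 * 16 + 0 = 384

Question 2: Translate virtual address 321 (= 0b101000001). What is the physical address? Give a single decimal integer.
vaddr = 321 = 0b101000001
Split: l1_idx=5, l2_idx=0, offset=1
L1[5] = 0
L2[0][0] = 94
paddr = 94 * 16 + 1 = 1505

Answer: 1505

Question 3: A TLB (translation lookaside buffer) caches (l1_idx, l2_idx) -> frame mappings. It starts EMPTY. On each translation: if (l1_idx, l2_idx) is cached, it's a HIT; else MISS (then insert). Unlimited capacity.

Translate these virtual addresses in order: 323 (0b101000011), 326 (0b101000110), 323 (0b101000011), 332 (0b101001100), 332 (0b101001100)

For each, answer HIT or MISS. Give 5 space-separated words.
Answer: MISS HIT HIT HIT HIT

Derivation:
vaddr=323: (5,0) not in TLB -> MISS, insert
vaddr=326: (5,0) in TLB -> HIT
vaddr=323: (5,0) in TLB -> HIT
vaddr=332: (5,0) in TLB -> HIT
vaddr=332: (5,0) in TLB -> HIT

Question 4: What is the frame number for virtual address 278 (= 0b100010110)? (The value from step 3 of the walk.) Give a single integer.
vaddr = 278: l1_idx=4, l2_idx=1
L1[4] = 1; L2[1][1] = 24

Answer: 24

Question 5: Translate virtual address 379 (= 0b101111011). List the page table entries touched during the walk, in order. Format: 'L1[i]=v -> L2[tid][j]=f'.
vaddr = 379 = 0b101111011
Split: l1_idx=5, l2_idx=3, offset=11

Answer: L1[5]=0 -> L2[0][3]=20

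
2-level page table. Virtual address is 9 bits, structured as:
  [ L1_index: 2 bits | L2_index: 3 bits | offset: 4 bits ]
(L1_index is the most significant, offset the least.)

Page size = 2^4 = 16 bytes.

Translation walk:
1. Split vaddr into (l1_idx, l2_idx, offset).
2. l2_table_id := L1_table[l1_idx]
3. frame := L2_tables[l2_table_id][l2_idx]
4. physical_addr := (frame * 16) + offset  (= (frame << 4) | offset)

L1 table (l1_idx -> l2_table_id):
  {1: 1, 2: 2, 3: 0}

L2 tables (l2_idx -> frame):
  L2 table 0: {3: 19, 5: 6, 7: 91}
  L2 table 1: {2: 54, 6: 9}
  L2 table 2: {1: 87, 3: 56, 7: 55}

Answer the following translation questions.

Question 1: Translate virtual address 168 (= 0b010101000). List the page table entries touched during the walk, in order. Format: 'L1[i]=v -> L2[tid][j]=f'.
Answer: L1[1]=1 -> L2[1][2]=54

Derivation:
vaddr = 168 = 0b010101000
Split: l1_idx=1, l2_idx=2, offset=8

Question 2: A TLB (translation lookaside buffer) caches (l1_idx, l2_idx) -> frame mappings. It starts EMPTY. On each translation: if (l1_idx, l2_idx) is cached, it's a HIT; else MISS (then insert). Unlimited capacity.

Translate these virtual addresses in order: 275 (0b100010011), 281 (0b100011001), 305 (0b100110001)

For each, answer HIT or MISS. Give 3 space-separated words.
Answer: MISS HIT MISS

Derivation:
vaddr=275: (2,1) not in TLB -> MISS, insert
vaddr=281: (2,1) in TLB -> HIT
vaddr=305: (2,3) not in TLB -> MISS, insert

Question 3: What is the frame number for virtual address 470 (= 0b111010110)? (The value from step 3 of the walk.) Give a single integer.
Answer: 6

Derivation:
vaddr = 470: l1_idx=3, l2_idx=5
L1[3] = 0; L2[0][5] = 6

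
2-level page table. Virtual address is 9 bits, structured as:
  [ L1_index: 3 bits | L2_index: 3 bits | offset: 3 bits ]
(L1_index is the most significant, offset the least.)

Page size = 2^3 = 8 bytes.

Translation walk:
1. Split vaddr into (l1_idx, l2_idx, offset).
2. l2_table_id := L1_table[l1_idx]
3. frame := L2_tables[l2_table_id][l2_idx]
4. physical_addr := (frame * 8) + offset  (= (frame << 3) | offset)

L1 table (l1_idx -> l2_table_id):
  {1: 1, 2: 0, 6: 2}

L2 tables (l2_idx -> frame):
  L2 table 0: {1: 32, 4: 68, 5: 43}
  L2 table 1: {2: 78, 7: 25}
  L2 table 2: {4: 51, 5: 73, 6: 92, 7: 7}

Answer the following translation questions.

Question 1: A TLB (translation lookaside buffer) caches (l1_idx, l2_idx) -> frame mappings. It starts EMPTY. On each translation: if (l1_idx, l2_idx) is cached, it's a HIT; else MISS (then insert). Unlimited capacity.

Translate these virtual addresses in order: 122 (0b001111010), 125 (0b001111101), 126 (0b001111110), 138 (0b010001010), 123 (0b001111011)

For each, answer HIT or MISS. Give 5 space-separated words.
Answer: MISS HIT HIT MISS HIT

Derivation:
vaddr=122: (1,7) not in TLB -> MISS, insert
vaddr=125: (1,7) in TLB -> HIT
vaddr=126: (1,7) in TLB -> HIT
vaddr=138: (2,1) not in TLB -> MISS, insert
vaddr=123: (1,7) in TLB -> HIT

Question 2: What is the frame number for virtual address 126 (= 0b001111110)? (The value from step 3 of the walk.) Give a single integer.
vaddr = 126: l1_idx=1, l2_idx=7
L1[1] = 1; L2[1][7] = 25

Answer: 25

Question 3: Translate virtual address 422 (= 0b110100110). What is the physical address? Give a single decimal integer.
vaddr = 422 = 0b110100110
Split: l1_idx=6, l2_idx=4, offset=6
L1[6] = 2
L2[2][4] = 51
paddr = 51 * 8 + 6 = 414

Answer: 414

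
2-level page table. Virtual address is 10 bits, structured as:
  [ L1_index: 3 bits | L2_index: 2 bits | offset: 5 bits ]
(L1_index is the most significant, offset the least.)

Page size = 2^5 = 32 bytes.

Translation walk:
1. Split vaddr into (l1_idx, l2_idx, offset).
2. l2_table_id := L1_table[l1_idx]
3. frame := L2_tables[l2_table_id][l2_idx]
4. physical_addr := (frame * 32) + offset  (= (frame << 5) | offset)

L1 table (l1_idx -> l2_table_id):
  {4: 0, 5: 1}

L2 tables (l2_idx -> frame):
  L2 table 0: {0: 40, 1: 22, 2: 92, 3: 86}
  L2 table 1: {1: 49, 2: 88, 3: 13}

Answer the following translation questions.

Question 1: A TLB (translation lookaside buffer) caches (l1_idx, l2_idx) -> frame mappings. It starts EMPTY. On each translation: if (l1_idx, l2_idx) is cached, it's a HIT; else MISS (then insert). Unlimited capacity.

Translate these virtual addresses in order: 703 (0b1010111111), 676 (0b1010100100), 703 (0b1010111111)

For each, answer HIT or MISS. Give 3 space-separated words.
vaddr=703: (5,1) not in TLB -> MISS, insert
vaddr=676: (5,1) in TLB -> HIT
vaddr=703: (5,1) in TLB -> HIT

Answer: MISS HIT HIT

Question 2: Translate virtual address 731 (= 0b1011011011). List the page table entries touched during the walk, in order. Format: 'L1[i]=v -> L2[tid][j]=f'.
Answer: L1[5]=1 -> L2[1][2]=88

Derivation:
vaddr = 731 = 0b1011011011
Split: l1_idx=5, l2_idx=2, offset=27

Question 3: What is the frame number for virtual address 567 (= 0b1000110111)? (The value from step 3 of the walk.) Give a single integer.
Answer: 22

Derivation:
vaddr = 567: l1_idx=4, l2_idx=1
L1[4] = 0; L2[0][1] = 22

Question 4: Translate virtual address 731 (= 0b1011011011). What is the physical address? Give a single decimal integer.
Answer: 2843

Derivation:
vaddr = 731 = 0b1011011011
Split: l1_idx=5, l2_idx=2, offset=27
L1[5] = 1
L2[1][2] = 88
paddr = 88 * 32 + 27 = 2843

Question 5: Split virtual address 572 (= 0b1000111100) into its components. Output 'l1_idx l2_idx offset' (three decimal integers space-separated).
vaddr = 572 = 0b1000111100
  top 3 bits -> l1_idx = 4
  next 2 bits -> l2_idx = 1
  bottom 5 bits -> offset = 28

Answer: 4 1 28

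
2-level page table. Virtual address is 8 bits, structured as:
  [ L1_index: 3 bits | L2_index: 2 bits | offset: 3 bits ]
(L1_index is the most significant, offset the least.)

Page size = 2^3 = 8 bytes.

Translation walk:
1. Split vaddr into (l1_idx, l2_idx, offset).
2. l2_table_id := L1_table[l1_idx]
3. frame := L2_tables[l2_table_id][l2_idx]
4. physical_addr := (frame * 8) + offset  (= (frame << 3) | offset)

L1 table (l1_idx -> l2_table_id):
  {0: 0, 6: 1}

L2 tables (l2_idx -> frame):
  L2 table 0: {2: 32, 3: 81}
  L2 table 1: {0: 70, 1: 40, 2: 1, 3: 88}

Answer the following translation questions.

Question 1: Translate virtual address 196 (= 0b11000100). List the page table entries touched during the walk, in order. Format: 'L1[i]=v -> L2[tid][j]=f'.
vaddr = 196 = 0b11000100
Split: l1_idx=6, l2_idx=0, offset=4

Answer: L1[6]=1 -> L2[1][0]=70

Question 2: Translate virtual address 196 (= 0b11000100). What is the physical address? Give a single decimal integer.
vaddr = 196 = 0b11000100
Split: l1_idx=6, l2_idx=0, offset=4
L1[6] = 1
L2[1][0] = 70
paddr = 70 * 8 + 4 = 564

Answer: 564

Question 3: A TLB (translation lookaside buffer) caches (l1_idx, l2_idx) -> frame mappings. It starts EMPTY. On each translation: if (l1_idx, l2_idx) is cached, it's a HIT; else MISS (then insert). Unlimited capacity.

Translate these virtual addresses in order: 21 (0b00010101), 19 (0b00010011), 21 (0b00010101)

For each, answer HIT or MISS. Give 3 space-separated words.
vaddr=21: (0,2) not in TLB -> MISS, insert
vaddr=19: (0,2) in TLB -> HIT
vaddr=21: (0,2) in TLB -> HIT

Answer: MISS HIT HIT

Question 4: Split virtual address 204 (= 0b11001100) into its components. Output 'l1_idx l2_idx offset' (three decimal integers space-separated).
Answer: 6 1 4

Derivation:
vaddr = 204 = 0b11001100
  top 3 bits -> l1_idx = 6
  next 2 bits -> l2_idx = 1
  bottom 3 bits -> offset = 4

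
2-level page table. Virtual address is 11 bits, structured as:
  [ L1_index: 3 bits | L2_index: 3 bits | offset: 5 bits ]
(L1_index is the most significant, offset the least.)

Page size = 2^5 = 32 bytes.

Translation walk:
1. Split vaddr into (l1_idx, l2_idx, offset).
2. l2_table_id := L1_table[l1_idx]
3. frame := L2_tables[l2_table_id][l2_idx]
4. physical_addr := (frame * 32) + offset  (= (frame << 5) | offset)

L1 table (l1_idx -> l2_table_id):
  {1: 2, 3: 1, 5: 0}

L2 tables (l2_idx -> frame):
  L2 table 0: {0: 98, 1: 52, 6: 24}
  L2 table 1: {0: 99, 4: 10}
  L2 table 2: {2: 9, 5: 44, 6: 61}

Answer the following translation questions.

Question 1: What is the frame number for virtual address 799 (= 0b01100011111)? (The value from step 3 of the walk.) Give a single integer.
Answer: 99

Derivation:
vaddr = 799: l1_idx=3, l2_idx=0
L1[3] = 1; L2[1][0] = 99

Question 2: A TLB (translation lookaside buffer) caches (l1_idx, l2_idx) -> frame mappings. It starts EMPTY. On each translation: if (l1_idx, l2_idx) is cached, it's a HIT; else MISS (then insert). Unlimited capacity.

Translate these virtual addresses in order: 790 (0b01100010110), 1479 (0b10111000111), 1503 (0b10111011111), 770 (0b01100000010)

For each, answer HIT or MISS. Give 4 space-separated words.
vaddr=790: (3,0) not in TLB -> MISS, insert
vaddr=1479: (5,6) not in TLB -> MISS, insert
vaddr=1503: (5,6) in TLB -> HIT
vaddr=770: (3,0) in TLB -> HIT

Answer: MISS MISS HIT HIT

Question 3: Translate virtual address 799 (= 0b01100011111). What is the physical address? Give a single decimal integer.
Answer: 3199

Derivation:
vaddr = 799 = 0b01100011111
Split: l1_idx=3, l2_idx=0, offset=31
L1[3] = 1
L2[1][0] = 99
paddr = 99 * 32 + 31 = 3199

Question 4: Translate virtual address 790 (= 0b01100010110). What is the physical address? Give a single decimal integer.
Answer: 3190

Derivation:
vaddr = 790 = 0b01100010110
Split: l1_idx=3, l2_idx=0, offset=22
L1[3] = 1
L2[1][0] = 99
paddr = 99 * 32 + 22 = 3190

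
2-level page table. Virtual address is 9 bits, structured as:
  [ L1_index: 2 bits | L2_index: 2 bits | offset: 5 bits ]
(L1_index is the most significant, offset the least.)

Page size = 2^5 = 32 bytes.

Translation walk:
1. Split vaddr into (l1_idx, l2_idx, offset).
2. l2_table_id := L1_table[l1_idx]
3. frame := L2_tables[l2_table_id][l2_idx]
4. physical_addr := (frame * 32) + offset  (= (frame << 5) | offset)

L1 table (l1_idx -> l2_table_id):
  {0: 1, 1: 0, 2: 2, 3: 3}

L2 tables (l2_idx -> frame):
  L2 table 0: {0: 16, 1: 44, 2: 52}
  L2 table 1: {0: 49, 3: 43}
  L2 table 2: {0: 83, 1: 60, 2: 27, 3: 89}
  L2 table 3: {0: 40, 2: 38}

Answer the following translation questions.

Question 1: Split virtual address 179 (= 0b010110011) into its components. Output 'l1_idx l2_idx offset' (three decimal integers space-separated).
vaddr = 179 = 0b010110011
  top 2 bits -> l1_idx = 1
  next 2 bits -> l2_idx = 1
  bottom 5 bits -> offset = 19

Answer: 1 1 19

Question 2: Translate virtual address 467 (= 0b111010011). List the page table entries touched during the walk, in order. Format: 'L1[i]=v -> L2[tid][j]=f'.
vaddr = 467 = 0b111010011
Split: l1_idx=3, l2_idx=2, offset=19

Answer: L1[3]=3 -> L2[3][2]=38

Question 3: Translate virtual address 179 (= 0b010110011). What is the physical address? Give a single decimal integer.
vaddr = 179 = 0b010110011
Split: l1_idx=1, l2_idx=1, offset=19
L1[1] = 0
L2[0][1] = 44
paddr = 44 * 32 + 19 = 1427

Answer: 1427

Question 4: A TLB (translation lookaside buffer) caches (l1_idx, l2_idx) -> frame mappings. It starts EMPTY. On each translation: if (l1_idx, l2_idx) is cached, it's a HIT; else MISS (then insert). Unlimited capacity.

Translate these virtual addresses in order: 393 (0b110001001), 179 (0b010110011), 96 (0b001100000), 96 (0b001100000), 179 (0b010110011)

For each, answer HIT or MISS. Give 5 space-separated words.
vaddr=393: (3,0) not in TLB -> MISS, insert
vaddr=179: (1,1) not in TLB -> MISS, insert
vaddr=96: (0,3) not in TLB -> MISS, insert
vaddr=96: (0,3) in TLB -> HIT
vaddr=179: (1,1) in TLB -> HIT

Answer: MISS MISS MISS HIT HIT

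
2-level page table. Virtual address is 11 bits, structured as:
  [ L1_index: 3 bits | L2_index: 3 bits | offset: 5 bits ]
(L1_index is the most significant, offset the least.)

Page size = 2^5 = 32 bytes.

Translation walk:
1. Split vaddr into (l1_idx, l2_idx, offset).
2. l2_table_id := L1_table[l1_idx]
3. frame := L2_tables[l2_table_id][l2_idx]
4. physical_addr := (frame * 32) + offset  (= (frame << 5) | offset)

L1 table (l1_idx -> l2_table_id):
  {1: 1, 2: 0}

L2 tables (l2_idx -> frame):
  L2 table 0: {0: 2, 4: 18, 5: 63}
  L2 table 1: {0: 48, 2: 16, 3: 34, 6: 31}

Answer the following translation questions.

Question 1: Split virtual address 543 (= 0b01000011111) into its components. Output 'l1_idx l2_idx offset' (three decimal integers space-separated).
vaddr = 543 = 0b01000011111
  top 3 bits -> l1_idx = 2
  next 3 bits -> l2_idx = 0
  bottom 5 bits -> offset = 31

Answer: 2 0 31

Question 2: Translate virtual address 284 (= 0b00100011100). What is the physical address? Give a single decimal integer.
vaddr = 284 = 0b00100011100
Split: l1_idx=1, l2_idx=0, offset=28
L1[1] = 1
L2[1][0] = 48
paddr = 48 * 32 + 28 = 1564

Answer: 1564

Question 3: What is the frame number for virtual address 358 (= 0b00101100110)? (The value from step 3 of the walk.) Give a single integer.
Answer: 34

Derivation:
vaddr = 358: l1_idx=1, l2_idx=3
L1[1] = 1; L2[1][3] = 34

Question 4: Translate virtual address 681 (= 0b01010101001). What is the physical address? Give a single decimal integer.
vaddr = 681 = 0b01010101001
Split: l1_idx=2, l2_idx=5, offset=9
L1[2] = 0
L2[0][5] = 63
paddr = 63 * 32 + 9 = 2025

Answer: 2025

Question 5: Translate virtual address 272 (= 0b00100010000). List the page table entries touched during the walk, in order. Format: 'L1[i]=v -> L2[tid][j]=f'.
Answer: L1[1]=1 -> L2[1][0]=48

Derivation:
vaddr = 272 = 0b00100010000
Split: l1_idx=1, l2_idx=0, offset=16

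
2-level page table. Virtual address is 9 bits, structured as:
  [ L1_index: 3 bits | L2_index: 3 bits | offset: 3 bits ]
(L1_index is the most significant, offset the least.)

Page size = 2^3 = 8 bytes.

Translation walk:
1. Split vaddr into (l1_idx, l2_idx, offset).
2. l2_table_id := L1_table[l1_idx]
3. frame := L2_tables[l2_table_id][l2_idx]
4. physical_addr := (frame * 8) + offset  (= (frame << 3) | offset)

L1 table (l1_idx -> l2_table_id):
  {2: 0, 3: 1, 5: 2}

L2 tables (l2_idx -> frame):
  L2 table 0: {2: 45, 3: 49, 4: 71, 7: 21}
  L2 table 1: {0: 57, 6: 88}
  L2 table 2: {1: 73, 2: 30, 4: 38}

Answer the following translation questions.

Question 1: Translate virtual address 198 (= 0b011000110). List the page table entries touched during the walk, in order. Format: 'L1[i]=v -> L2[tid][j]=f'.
Answer: L1[3]=1 -> L2[1][0]=57

Derivation:
vaddr = 198 = 0b011000110
Split: l1_idx=3, l2_idx=0, offset=6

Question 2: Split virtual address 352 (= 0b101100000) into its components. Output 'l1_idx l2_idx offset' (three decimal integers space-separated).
Answer: 5 4 0

Derivation:
vaddr = 352 = 0b101100000
  top 3 bits -> l1_idx = 5
  next 3 bits -> l2_idx = 4
  bottom 3 bits -> offset = 0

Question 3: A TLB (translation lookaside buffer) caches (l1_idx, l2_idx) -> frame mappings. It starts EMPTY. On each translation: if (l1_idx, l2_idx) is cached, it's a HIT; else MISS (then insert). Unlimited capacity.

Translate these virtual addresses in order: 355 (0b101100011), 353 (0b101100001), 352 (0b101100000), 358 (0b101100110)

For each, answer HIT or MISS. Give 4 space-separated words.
Answer: MISS HIT HIT HIT

Derivation:
vaddr=355: (5,4) not in TLB -> MISS, insert
vaddr=353: (5,4) in TLB -> HIT
vaddr=352: (5,4) in TLB -> HIT
vaddr=358: (5,4) in TLB -> HIT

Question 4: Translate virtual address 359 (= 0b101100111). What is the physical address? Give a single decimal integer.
vaddr = 359 = 0b101100111
Split: l1_idx=5, l2_idx=4, offset=7
L1[5] = 2
L2[2][4] = 38
paddr = 38 * 8 + 7 = 311

Answer: 311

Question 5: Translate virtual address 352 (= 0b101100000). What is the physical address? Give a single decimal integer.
Answer: 304

Derivation:
vaddr = 352 = 0b101100000
Split: l1_idx=5, l2_idx=4, offset=0
L1[5] = 2
L2[2][4] = 38
paddr = 38 * 8 + 0 = 304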